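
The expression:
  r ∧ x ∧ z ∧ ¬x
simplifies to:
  False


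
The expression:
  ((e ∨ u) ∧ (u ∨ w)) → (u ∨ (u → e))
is always true.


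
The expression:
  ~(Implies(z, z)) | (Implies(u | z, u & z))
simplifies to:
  (u & z) | (~u & ~z)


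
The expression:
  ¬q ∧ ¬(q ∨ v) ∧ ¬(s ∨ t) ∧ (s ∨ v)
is never true.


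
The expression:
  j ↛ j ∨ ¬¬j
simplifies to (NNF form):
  j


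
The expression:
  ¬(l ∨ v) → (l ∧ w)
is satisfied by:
  {v: True, l: True}
  {v: True, l: False}
  {l: True, v: False}


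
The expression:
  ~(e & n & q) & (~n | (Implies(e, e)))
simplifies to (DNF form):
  ~e | ~n | ~q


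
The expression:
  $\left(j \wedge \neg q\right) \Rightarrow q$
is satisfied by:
  {q: True, j: False}
  {j: False, q: False}
  {j: True, q: True}


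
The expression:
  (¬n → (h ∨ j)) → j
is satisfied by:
  {j: True, n: False, h: False}
  {j: True, h: True, n: False}
  {j: True, n: True, h: False}
  {j: True, h: True, n: True}
  {h: False, n: False, j: False}


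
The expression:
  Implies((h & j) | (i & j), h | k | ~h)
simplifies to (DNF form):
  True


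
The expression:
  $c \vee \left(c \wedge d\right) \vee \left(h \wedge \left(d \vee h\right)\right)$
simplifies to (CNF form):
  $c \vee h$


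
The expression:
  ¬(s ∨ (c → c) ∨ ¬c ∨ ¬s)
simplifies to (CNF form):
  False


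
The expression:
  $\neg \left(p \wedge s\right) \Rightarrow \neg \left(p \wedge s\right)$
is always true.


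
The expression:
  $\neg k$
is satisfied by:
  {k: False}


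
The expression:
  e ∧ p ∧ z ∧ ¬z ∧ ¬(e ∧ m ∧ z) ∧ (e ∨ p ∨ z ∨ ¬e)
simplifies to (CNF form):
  False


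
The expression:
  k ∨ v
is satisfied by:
  {k: True, v: True}
  {k: True, v: False}
  {v: True, k: False}


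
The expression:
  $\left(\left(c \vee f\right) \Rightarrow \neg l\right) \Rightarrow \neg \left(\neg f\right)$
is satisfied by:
  {l: True, f: True, c: True}
  {l: True, f: True, c: False}
  {f: True, c: True, l: False}
  {f: True, c: False, l: False}
  {l: True, c: True, f: False}


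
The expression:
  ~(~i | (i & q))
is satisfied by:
  {i: True, q: False}


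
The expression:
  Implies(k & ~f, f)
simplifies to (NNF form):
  f | ~k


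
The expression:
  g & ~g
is never true.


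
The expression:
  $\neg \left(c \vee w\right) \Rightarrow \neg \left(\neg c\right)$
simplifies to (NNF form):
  $c \vee w$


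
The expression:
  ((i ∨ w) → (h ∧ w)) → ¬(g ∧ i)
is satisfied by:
  {h: False, i: False, w: False, g: False}
  {g: True, h: False, i: False, w: False}
  {w: True, h: False, i: False, g: False}
  {g: True, w: True, h: False, i: False}
  {i: True, g: False, h: False, w: False}
  {g: True, i: True, h: False, w: False}
  {w: True, i: True, g: False, h: False}
  {g: True, w: True, i: True, h: False}
  {h: True, w: False, i: False, g: False}
  {g: True, h: True, w: False, i: False}
  {w: True, h: True, g: False, i: False}
  {g: True, w: True, h: True, i: False}
  {i: True, h: True, w: False, g: False}
  {g: True, i: True, h: True, w: False}
  {w: True, i: True, h: True, g: False}


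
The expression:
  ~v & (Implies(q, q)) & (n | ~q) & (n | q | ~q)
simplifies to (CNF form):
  ~v & (n | ~q)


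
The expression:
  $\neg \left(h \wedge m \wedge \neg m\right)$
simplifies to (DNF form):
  $\text{True}$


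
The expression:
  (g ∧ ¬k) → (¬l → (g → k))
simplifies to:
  k ∨ l ∨ ¬g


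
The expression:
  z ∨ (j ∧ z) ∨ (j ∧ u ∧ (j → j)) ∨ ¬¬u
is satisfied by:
  {z: True, u: True}
  {z: True, u: False}
  {u: True, z: False}


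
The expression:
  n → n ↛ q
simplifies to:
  ¬n ∨ ¬q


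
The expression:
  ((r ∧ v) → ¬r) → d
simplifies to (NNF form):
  d ∨ (r ∧ v)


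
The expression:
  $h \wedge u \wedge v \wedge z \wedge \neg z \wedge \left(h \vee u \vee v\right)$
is never true.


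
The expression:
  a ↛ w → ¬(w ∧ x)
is always true.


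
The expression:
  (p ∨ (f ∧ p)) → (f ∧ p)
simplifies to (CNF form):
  f ∨ ¬p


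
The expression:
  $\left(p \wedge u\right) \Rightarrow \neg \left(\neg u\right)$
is always true.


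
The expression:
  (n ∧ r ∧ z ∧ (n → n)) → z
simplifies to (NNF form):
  True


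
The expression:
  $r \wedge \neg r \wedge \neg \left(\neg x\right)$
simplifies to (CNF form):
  $\text{False}$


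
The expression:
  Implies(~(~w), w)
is always true.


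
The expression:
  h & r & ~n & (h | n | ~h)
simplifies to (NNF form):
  h & r & ~n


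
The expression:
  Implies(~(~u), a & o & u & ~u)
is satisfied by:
  {u: False}


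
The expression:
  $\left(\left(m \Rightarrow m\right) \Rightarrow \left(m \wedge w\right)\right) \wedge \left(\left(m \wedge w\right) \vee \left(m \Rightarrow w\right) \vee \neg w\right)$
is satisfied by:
  {m: True, w: True}


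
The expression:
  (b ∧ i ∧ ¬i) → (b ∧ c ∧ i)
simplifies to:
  True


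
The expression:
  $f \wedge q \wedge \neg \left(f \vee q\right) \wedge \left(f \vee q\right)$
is never true.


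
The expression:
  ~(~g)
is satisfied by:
  {g: True}


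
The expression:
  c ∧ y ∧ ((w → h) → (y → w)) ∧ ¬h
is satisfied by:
  {c: True, w: True, y: True, h: False}


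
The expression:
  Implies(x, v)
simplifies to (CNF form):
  v | ~x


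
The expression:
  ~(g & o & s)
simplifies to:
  ~g | ~o | ~s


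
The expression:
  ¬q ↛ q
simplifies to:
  True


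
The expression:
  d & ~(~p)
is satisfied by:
  {p: True, d: True}


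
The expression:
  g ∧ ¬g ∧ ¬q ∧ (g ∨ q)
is never true.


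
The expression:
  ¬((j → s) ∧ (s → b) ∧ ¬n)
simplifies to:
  n ∨ (j ∧ ¬s) ∨ (s ∧ ¬b)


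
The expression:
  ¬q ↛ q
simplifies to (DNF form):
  ¬q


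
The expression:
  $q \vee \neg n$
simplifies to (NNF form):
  $q \vee \neg n$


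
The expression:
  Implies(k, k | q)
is always true.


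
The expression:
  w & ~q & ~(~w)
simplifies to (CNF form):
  w & ~q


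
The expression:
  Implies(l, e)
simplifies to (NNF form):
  e | ~l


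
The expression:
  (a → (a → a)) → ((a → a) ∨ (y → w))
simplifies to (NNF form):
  True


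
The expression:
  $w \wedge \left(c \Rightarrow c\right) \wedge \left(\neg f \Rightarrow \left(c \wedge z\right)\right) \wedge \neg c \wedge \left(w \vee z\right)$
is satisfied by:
  {w: True, f: True, c: False}


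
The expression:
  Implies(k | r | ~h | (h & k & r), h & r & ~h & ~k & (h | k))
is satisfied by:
  {h: True, r: False, k: False}


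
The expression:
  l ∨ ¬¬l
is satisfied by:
  {l: True}


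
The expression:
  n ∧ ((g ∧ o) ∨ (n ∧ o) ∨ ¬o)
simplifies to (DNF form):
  n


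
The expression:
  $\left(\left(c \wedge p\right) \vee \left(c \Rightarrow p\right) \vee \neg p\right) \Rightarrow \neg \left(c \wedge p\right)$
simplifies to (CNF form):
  $\neg c \vee \neg p$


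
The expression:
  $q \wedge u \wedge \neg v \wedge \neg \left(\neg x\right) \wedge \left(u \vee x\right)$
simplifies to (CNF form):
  $q \wedge u \wedge x \wedge \neg v$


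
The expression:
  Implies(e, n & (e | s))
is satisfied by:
  {n: True, e: False}
  {e: False, n: False}
  {e: True, n: True}


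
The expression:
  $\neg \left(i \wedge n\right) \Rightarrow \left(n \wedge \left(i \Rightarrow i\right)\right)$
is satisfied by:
  {n: True}


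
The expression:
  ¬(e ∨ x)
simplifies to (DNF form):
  ¬e ∧ ¬x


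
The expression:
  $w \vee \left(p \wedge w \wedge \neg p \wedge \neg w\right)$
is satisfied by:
  {w: True}


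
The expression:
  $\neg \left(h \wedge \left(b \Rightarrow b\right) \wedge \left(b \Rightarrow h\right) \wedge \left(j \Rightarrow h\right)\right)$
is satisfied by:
  {h: False}


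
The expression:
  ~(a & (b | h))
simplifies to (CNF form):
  (~a | ~b) & (~a | ~h)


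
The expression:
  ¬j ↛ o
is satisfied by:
  {o: True, j: False}
  {j: False, o: False}
  {j: True, o: True}


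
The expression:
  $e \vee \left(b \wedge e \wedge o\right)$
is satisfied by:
  {e: True}


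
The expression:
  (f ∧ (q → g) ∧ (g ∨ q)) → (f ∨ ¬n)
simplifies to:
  True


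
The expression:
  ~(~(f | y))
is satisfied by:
  {y: True, f: True}
  {y: True, f: False}
  {f: True, y: False}


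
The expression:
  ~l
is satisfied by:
  {l: False}


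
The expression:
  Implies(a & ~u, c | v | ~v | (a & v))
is always true.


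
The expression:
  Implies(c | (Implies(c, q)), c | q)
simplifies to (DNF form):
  c | q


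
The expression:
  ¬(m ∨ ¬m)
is never true.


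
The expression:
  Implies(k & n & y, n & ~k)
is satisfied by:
  {k: False, y: False, n: False}
  {n: True, k: False, y: False}
  {y: True, k: False, n: False}
  {n: True, y: True, k: False}
  {k: True, n: False, y: False}
  {n: True, k: True, y: False}
  {y: True, k: True, n: False}


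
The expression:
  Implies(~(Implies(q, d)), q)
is always true.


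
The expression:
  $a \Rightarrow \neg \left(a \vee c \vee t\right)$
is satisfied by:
  {a: False}


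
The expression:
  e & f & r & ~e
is never true.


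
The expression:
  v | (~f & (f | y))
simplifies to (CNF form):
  (v | y) & (v | ~f)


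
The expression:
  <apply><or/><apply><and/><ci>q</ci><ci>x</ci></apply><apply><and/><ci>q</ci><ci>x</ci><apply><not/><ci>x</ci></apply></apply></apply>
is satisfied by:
  {x: True, q: True}


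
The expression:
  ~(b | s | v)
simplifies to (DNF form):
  ~b & ~s & ~v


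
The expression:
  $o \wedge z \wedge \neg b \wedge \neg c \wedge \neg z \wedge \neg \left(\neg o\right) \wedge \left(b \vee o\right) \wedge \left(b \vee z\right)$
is never true.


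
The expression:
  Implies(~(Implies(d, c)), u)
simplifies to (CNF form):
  c | u | ~d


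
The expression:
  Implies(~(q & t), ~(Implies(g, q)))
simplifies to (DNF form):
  (q & t) | (g & ~q)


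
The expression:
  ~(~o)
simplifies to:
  o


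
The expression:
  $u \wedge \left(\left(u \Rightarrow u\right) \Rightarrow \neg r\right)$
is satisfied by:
  {u: True, r: False}


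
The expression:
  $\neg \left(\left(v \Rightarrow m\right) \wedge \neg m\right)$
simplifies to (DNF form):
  $m \vee v$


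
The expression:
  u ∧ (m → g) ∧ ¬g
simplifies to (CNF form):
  u ∧ ¬g ∧ ¬m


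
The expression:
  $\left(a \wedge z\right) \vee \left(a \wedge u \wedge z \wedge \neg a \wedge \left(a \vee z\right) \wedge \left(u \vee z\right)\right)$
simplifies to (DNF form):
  $a \wedge z$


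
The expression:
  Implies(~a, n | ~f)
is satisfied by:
  {n: True, a: True, f: False}
  {n: True, a: False, f: False}
  {a: True, n: False, f: False}
  {n: False, a: False, f: False}
  {f: True, n: True, a: True}
  {f: True, n: True, a: False}
  {f: True, a: True, n: False}


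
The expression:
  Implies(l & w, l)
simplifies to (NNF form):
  True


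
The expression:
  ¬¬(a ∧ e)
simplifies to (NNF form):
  a ∧ e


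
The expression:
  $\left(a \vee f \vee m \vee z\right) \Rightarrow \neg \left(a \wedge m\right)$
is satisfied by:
  {m: False, a: False}
  {a: True, m: False}
  {m: True, a: False}


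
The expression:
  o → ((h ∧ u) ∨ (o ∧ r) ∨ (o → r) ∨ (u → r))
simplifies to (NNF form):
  h ∨ r ∨ ¬o ∨ ¬u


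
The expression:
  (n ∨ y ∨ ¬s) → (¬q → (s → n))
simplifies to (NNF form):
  n ∨ q ∨ ¬s ∨ ¬y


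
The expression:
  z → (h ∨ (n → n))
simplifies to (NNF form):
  True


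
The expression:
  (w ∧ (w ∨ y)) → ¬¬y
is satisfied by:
  {y: True, w: False}
  {w: False, y: False}
  {w: True, y: True}


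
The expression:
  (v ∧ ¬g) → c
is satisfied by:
  {c: True, g: True, v: False}
  {c: True, g: False, v: False}
  {g: True, c: False, v: False}
  {c: False, g: False, v: False}
  {c: True, v: True, g: True}
  {c: True, v: True, g: False}
  {v: True, g: True, c: False}


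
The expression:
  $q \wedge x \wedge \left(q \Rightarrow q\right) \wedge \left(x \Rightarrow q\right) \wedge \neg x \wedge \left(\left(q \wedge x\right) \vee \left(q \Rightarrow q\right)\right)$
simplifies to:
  $\text{False}$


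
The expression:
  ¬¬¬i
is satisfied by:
  {i: False}


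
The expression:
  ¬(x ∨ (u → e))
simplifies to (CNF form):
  u ∧ ¬e ∧ ¬x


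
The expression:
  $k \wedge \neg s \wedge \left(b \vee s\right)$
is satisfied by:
  {b: True, k: True, s: False}


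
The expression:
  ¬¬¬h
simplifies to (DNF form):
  ¬h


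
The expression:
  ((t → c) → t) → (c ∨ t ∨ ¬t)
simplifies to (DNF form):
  True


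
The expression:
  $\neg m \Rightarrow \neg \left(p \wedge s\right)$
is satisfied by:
  {m: True, s: False, p: False}
  {s: False, p: False, m: False}
  {p: True, m: True, s: False}
  {p: True, s: False, m: False}
  {m: True, s: True, p: False}
  {s: True, m: False, p: False}
  {p: True, s: True, m: True}


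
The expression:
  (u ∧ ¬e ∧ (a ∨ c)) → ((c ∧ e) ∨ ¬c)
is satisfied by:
  {e: True, u: False, c: False}
  {u: False, c: False, e: False}
  {e: True, c: True, u: False}
  {c: True, u: False, e: False}
  {e: True, u: True, c: False}
  {u: True, e: False, c: False}
  {e: True, c: True, u: True}


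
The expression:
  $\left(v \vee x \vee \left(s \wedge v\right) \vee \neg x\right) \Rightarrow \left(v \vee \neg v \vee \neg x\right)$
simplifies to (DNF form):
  $\text{True}$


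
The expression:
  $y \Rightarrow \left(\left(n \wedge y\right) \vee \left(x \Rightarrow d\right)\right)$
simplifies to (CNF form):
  $d \vee n \vee \neg x \vee \neg y$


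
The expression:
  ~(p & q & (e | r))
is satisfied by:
  {e: False, p: False, q: False, r: False}
  {r: True, e: False, p: False, q: False}
  {e: True, r: False, p: False, q: False}
  {r: True, e: True, p: False, q: False}
  {q: True, r: False, e: False, p: False}
  {r: True, q: True, e: False, p: False}
  {q: True, e: True, r: False, p: False}
  {r: True, q: True, e: True, p: False}
  {p: True, q: False, e: False, r: False}
  {p: True, r: True, q: False, e: False}
  {p: True, e: True, q: False, r: False}
  {r: True, p: True, e: True, q: False}
  {p: True, q: True, r: False, e: False}


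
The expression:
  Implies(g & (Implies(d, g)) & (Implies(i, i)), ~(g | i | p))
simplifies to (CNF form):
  ~g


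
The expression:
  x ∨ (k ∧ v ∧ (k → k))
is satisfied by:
  {x: True, v: True, k: True}
  {x: True, v: True, k: False}
  {x: True, k: True, v: False}
  {x: True, k: False, v: False}
  {v: True, k: True, x: False}


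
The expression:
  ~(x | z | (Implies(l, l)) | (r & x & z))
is never true.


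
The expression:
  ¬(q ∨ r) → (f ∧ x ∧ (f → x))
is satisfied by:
  {r: True, x: True, q: True, f: True}
  {r: True, x: True, q: True, f: False}
  {r: True, q: True, f: True, x: False}
  {r: True, q: True, f: False, x: False}
  {r: True, x: True, f: True, q: False}
  {r: True, x: True, f: False, q: False}
  {r: True, f: True, q: False, x: False}
  {r: True, f: False, q: False, x: False}
  {x: True, q: True, f: True, r: False}
  {x: True, q: True, f: False, r: False}
  {q: True, f: True, r: False, x: False}
  {q: True, r: False, f: False, x: False}
  {x: True, f: True, r: False, q: False}


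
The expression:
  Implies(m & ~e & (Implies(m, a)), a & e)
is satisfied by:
  {e: True, m: False, a: False}
  {m: False, a: False, e: False}
  {a: True, e: True, m: False}
  {a: True, m: False, e: False}
  {e: True, m: True, a: False}
  {m: True, e: False, a: False}
  {a: True, m: True, e: True}


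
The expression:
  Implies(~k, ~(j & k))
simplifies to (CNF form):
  True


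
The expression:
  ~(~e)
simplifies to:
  e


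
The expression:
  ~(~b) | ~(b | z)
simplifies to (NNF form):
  b | ~z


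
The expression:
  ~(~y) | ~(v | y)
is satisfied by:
  {y: True, v: False}
  {v: False, y: False}
  {v: True, y: True}


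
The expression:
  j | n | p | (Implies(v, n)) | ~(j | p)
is always true.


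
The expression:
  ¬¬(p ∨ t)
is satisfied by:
  {t: True, p: True}
  {t: True, p: False}
  {p: True, t: False}


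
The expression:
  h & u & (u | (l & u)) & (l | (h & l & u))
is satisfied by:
  {h: True, u: True, l: True}


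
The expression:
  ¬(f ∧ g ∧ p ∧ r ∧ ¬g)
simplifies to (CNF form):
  True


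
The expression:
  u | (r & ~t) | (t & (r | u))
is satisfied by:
  {r: True, u: True}
  {r: True, u: False}
  {u: True, r: False}


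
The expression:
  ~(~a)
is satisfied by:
  {a: True}


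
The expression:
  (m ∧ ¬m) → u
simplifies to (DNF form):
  True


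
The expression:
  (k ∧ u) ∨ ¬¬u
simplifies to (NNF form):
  u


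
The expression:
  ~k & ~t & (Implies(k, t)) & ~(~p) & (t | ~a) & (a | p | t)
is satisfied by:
  {p: True, t: False, k: False, a: False}


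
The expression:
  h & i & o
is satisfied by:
  {h: True, i: True, o: True}


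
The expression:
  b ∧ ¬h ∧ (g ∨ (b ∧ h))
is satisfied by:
  {b: True, g: True, h: False}


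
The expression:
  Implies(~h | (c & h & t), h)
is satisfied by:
  {h: True}


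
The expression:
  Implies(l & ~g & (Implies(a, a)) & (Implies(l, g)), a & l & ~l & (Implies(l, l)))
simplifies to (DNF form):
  True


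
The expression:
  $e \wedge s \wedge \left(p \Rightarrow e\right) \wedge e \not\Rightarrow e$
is never true.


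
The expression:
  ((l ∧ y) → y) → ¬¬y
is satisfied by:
  {y: True}


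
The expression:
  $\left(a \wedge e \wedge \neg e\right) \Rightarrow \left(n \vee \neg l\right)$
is always true.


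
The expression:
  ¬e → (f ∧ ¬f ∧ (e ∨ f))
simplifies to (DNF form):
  e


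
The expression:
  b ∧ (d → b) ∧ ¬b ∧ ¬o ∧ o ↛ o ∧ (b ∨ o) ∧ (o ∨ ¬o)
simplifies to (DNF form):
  False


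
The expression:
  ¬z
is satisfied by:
  {z: False}


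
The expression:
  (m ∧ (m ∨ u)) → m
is always true.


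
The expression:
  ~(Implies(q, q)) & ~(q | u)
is never true.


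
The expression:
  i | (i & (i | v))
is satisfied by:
  {i: True}


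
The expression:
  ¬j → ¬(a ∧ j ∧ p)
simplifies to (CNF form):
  True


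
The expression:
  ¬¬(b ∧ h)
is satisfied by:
  {h: True, b: True}


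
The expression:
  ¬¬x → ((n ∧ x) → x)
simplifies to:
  True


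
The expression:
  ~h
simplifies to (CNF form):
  ~h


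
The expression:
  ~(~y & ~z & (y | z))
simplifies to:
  True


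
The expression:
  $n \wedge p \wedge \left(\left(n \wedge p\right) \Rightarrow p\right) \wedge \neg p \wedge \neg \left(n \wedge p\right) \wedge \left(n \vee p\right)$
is never true.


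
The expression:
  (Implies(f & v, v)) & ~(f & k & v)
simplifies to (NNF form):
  ~f | ~k | ~v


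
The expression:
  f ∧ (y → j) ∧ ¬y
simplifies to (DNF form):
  f ∧ ¬y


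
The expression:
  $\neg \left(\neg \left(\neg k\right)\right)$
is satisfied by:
  {k: False}


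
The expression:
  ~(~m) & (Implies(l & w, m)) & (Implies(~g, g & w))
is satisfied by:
  {m: True, g: True}


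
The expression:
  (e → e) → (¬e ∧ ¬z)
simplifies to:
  ¬e ∧ ¬z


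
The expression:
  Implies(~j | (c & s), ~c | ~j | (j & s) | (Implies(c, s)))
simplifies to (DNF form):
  True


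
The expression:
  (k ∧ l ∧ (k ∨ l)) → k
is always true.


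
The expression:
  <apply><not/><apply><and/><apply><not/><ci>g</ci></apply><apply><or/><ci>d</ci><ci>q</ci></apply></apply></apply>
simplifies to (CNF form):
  <apply><and/><apply><or/><ci>g</ci><apply><not/><ci>d</ci></apply></apply><apply><or/><ci>g</ci><apply><not/><ci>q</ci></apply></apply></apply>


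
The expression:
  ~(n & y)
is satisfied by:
  {y: False, n: False}
  {n: True, y: False}
  {y: True, n: False}


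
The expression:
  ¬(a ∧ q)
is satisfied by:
  {q: False, a: False}
  {a: True, q: False}
  {q: True, a: False}


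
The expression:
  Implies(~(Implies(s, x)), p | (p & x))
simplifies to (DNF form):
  p | x | ~s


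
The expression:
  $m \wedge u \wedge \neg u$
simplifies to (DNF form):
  $\text{False}$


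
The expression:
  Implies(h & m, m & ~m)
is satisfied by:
  {h: False, m: False}
  {m: True, h: False}
  {h: True, m: False}


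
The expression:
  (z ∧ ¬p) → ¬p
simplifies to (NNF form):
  True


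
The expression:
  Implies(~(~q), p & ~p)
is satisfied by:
  {q: False}


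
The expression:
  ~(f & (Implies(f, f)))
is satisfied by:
  {f: False}


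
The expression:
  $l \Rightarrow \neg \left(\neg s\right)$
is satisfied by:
  {s: True, l: False}
  {l: False, s: False}
  {l: True, s: True}


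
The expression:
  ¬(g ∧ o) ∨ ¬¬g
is always true.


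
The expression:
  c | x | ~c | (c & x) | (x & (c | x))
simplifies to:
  True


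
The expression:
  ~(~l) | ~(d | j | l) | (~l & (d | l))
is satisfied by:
  {d: True, l: True, j: False}
  {d: True, l: False, j: False}
  {l: True, d: False, j: False}
  {d: False, l: False, j: False}
  {j: True, d: True, l: True}
  {j: True, d: True, l: False}
  {j: True, l: True, d: False}


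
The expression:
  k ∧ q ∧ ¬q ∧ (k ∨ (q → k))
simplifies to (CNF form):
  False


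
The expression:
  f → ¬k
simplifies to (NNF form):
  ¬f ∨ ¬k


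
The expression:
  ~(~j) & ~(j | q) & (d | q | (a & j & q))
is never true.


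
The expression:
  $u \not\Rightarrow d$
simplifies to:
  $u \wedge \neg d$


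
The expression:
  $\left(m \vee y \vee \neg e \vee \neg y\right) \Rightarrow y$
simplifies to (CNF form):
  $y$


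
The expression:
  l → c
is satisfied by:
  {c: True, l: False}
  {l: False, c: False}
  {l: True, c: True}


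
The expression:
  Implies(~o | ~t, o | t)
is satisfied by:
  {t: True, o: True}
  {t: True, o: False}
  {o: True, t: False}


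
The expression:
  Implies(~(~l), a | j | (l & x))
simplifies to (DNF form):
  a | j | x | ~l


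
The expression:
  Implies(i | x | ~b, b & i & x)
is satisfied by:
  {b: True, x: False, i: False}
  {i: True, x: True, b: True}


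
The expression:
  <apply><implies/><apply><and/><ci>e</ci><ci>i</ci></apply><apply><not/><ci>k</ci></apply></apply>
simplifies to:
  <apply><or/><apply><not/><ci>e</ci></apply><apply><not/><ci>i</ci></apply><apply><not/><ci>k</ci></apply></apply>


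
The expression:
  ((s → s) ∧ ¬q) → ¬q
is always true.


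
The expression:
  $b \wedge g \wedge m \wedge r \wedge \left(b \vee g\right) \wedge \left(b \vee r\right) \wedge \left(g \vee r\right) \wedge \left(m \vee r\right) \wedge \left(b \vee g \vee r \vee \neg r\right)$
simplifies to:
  $b \wedge g \wedge m \wedge r$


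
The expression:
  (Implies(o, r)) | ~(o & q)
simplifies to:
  r | ~o | ~q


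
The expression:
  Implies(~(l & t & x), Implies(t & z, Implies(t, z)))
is always true.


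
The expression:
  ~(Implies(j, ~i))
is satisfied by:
  {i: True, j: True}


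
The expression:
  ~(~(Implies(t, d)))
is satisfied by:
  {d: True, t: False}
  {t: False, d: False}
  {t: True, d: True}


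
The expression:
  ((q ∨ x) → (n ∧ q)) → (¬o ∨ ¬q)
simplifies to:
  ¬n ∨ ¬o ∨ ¬q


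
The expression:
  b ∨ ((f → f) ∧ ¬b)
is always true.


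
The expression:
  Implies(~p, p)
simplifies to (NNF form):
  p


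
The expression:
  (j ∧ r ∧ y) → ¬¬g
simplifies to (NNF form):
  g ∨ ¬j ∨ ¬r ∨ ¬y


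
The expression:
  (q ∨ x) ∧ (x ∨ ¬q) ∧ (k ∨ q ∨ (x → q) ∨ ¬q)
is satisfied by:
  {x: True}


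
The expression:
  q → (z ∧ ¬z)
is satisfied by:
  {q: False}


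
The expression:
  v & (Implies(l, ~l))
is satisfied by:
  {v: True, l: False}


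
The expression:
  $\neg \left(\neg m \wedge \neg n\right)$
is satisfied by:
  {n: True, m: True}
  {n: True, m: False}
  {m: True, n: False}


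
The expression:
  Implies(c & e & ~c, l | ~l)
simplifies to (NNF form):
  True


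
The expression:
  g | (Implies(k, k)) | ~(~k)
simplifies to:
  True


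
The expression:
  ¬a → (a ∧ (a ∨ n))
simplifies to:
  a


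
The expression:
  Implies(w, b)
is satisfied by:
  {b: True, w: False}
  {w: False, b: False}
  {w: True, b: True}


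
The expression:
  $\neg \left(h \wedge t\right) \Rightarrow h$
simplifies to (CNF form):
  $h$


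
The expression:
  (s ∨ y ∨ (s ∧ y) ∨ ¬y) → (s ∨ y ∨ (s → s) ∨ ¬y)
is always true.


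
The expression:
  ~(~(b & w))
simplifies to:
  b & w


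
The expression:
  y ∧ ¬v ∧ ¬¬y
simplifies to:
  y ∧ ¬v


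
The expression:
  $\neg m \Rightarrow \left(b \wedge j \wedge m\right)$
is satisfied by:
  {m: True}


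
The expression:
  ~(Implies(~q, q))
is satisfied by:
  {q: False}


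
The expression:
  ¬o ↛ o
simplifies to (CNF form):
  True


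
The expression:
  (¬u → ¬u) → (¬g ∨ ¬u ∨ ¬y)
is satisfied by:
  {g: False, u: False, y: False}
  {y: True, g: False, u: False}
  {u: True, g: False, y: False}
  {y: True, u: True, g: False}
  {g: True, y: False, u: False}
  {y: True, g: True, u: False}
  {u: True, g: True, y: False}


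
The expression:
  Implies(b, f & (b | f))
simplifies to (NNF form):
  f | ~b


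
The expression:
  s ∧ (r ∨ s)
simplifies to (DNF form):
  s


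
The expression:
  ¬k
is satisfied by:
  {k: False}


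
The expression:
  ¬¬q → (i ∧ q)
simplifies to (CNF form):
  i ∨ ¬q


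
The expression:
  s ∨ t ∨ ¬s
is always true.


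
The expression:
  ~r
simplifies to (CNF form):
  ~r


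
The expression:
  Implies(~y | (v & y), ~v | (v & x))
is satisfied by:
  {x: True, v: False}
  {v: False, x: False}
  {v: True, x: True}


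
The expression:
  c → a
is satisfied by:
  {a: True, c: False}
  {c: False, a: False}
  {c: True, a: True}


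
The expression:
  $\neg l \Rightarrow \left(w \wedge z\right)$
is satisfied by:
  {l: True, w: True, z: True}
  {l: True, w: True, z: False}
  {l: True, z: True, w: False}
  {l: True, z: False, w: False}
  {w: True, z: True, l: False}


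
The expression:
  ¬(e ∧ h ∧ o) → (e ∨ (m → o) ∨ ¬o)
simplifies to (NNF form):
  True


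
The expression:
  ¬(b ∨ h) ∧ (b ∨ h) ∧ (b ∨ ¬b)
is never true.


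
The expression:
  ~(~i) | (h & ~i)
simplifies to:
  h | i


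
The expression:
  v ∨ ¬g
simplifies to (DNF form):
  v ∨ ¬g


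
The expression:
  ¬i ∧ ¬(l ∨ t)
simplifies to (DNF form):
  ¬i ∧ ¬l ∧ ¬t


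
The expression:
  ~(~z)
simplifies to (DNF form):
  z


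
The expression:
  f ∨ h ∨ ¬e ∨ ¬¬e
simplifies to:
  True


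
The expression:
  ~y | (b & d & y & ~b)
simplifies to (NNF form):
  ~y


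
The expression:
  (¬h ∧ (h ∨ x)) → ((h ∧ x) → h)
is always true.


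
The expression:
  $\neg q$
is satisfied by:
  {q: False}


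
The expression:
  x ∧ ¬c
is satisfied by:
  {x: True, c: False}


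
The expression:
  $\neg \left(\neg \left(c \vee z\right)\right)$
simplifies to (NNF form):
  $c \vee z$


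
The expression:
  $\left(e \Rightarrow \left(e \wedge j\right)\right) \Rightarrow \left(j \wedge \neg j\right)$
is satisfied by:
  {e: True, j: False}


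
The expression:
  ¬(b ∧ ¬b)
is always true.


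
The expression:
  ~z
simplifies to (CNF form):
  ~z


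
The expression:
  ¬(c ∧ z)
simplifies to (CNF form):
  ¬c ∨ ¬z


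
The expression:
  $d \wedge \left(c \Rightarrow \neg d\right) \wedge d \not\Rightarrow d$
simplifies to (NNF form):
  $\text{False}$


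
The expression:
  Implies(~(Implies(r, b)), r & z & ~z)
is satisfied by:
  {b: True, r: False}
  {r: False, b: False}
  {r: True, b: True}


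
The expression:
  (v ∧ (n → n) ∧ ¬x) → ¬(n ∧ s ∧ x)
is always true.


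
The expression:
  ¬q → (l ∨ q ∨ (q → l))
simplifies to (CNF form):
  True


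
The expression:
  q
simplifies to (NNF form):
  q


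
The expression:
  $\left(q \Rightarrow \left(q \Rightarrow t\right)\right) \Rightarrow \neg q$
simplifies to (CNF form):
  $\neg q \vee \neg t$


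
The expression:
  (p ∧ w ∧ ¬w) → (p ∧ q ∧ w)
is always true.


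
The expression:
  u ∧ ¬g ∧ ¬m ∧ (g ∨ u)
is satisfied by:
  {u: True, g: False, m: False}


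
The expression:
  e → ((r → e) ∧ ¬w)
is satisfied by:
  {w: False, e: False}
  {e: True, w: False}
  {w: True, e: False}


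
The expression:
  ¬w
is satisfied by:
  {w: False}


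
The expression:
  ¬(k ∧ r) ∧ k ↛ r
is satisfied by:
  {k: True, r: False}


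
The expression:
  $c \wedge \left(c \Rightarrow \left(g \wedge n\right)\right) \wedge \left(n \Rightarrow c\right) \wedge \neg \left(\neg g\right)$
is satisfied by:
  {c: True, g: True, n: True}


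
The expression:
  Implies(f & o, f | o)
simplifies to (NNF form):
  True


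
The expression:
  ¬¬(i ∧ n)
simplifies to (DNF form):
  i ∧ n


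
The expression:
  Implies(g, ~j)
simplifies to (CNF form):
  ~g | ~j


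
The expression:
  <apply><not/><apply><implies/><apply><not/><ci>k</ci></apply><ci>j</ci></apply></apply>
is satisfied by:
  {j: False, k: False}


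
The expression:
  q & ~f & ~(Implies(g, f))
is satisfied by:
  {g: True, q: True, f: False}


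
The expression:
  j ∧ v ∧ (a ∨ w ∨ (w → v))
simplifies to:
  j ∧ v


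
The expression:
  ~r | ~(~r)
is always true.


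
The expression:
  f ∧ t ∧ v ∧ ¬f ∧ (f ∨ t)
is never true.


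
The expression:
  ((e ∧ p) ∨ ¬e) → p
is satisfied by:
  {e: True, p: True}
  {e: True, p: False}
  {p: True, e: False}


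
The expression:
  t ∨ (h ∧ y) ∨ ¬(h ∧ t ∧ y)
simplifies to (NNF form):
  True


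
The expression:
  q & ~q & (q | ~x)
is never true.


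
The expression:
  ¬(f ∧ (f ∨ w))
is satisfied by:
  {f: False}


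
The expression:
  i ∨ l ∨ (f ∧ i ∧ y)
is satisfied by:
  {i: True, l: True}
  {i: True, l: False}
  {l: True, i: False}


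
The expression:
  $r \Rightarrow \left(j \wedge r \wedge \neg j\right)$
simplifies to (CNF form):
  $\neg r$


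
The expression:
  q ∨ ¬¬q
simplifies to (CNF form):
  q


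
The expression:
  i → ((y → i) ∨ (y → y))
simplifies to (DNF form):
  True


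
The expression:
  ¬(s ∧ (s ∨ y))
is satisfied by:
  {s: False}


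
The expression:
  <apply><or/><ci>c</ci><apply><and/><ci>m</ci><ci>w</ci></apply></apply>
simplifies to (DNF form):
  <apply><or/><ci>c</ci><apply><and/><ci>m</ci><ci>w</ci></apply></apply>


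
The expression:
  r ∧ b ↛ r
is never true.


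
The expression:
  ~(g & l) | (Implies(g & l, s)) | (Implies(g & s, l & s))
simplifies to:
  True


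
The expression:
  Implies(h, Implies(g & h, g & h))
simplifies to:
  True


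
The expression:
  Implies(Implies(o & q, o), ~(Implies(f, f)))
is never true.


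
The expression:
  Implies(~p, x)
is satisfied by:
  {x: True, p: True}
  {x: True, p: False}
  {p: True, x: False}


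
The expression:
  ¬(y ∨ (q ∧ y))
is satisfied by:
  {y: False}


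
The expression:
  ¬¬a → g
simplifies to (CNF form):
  g ∨ ¬a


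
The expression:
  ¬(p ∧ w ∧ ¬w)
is always true.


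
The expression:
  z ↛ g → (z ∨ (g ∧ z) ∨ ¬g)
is always true.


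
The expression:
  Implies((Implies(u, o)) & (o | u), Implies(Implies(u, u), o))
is always true.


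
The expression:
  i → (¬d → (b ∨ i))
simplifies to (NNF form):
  True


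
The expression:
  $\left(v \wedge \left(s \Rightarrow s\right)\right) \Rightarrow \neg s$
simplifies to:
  $\neg s \vee \neg v$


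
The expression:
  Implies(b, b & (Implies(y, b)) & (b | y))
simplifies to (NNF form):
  True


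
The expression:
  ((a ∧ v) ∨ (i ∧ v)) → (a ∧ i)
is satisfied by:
  {a: False, v: False, i: False}
  {i: True, a: False, v: False}
  {a: True, i: False, v: False}
  {i: True, a: True, v: False}
  {v: True, i: False, a: False}
  {i: True, v: True, a: True}


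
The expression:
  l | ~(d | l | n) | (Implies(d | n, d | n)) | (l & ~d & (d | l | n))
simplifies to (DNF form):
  True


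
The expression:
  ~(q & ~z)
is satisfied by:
  {z: True, q: False}
  {q: False, z: False}
  {q: True, z: True}


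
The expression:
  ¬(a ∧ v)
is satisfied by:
  {v: False, a: False}
  {a: True, v: False}
  {v: True, a: False}


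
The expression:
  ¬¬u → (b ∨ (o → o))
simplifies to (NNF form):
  True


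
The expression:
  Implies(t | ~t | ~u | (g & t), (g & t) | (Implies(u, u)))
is always true.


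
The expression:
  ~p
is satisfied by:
  {p: False}


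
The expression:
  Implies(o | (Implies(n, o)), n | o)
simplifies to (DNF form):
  n | o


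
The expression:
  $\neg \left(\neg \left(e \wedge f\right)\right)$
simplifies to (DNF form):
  $e \wedge f$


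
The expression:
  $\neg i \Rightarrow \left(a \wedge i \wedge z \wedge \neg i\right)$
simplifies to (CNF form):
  $i$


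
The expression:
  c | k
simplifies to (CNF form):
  c | k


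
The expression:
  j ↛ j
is never true.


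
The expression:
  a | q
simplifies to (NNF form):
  a | q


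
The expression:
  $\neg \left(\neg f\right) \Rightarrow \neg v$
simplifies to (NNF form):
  $\neg f \vee \neg v$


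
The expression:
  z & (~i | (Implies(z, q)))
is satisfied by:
  {z: True, q: True, i: False}
  {z: True, q: False, i: False}
  {z: True, i: True, q: True}


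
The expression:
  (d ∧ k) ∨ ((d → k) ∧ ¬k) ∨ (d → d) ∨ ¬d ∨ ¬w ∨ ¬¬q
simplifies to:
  True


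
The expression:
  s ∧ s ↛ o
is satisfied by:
  {s: True, o: False}


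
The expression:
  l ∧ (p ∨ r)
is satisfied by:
  {r: True, p: True, l: True}
  {r: True, l: True, p: False}
  {p: True, l: True, r: False}


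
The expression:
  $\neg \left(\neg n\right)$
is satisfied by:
  {n: True}


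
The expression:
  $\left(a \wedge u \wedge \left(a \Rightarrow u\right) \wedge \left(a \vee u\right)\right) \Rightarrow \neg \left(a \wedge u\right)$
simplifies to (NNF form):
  $\neg a \vee \neg u$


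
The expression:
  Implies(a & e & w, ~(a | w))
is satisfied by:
  {w: False, e: False, a: False}
  {a: True, w: False, e: False}
  {e: True, w: False, a: False}
  {a: True, e: True, w: False}
  {w: True, a: False, e: False}
  {a: True, w: True, e: False}
  {e: True, w: True, a: False}


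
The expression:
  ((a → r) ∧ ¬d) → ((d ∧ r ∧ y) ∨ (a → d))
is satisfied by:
  {d: True, a: False, r: False}
  {a: False, r: False, d: False}
  {r: True, d: True, a: False}
  {r: True, a: False, d: False}
  {d: True, a: True, r: False}
  {a: True, d: False, r: False}
  {r: True, a: True, d: True}


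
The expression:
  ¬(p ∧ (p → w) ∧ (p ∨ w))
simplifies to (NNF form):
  ¬p ∨ ¬w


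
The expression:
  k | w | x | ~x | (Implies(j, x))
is always true.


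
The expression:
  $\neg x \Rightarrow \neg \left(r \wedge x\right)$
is always true.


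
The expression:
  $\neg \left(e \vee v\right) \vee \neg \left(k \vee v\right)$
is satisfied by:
  {v: False, k: False, e: False}
  {e: True, v: False, k: False}
  {k: True, v: False, e: False}


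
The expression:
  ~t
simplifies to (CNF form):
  ~t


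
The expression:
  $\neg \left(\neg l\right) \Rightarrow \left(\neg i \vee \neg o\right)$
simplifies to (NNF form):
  $\neg i \vee \neg l \vee \neg o$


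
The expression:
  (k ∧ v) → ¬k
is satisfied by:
  {k: False, v: False}
  {v: True, k: False}
  {k: True, v: False}


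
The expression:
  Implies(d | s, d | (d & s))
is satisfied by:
  {d: True, s: False}
  {s: False, d: False}
  {s: True, d: True}


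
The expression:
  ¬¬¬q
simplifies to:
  ¬q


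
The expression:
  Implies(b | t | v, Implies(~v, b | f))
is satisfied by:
  {v: True, b: True, f: True, t: False}
  {v: True, b: True, f: False, t: False}
  {v: True, f: True, t: False, b: False}
  {v: True, f: False, t: False, b: False}
  {b: True, f: True, t: False, v: False}
  {b: True, f: False, t: False, v: False}
  {f: True, b: False, t: False, v: False}
  {f: False, b: False, t: False, v: False}
  {v: True, b: True, t: True, f: True}
  {v: True, b: True, t: True, f: False}
  {v: True, t: True, f: True, b: False}
  {v: True, t: True, f: False, b: False}
  {t: True, b: True, f: True, v: False}
  {t: True, b: True, f: False, v: False}
  {t: True, f: True, b: False, v: False}


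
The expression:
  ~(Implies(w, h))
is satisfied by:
  {w: True, h: False}


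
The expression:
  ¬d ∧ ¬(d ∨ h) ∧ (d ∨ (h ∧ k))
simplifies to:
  False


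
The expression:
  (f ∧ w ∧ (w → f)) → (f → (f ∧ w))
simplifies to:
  True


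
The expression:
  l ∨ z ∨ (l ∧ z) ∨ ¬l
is always true.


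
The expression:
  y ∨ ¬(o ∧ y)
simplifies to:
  True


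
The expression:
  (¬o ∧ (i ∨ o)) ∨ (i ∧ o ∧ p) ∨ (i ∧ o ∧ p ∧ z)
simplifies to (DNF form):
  (i ∧ p) ∨ (i ∧ ¬o)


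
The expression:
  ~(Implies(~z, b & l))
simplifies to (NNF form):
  ~z & (~b | ~l)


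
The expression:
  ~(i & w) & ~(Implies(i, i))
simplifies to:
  False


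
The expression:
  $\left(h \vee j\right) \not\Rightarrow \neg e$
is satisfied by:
  {e: True, h: True, j: True}
  {e: True, h: True, j: False}
  {e: True, j: True, h: False}


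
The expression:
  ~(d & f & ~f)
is always true.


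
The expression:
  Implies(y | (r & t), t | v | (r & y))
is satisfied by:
  {r: True, t: True, v: True, y: False}
  {r: True, t: True, v: False, y: False}
  {r: True, v: True, t: False, y: False}
  {r: True, v: False, t: False, y: False}
  {t: True, v: True, r: False, y: False}
  {t: True, r: False, v: False, y: False}
  {t: False, v: True, r: False, y: False}
  {t: False, r: False, v: False, y: False}
  {r: True, y: True, t: True, v: True}
  {r: True, y: True, t: True, v: False}
  {r: True, y: True, v: True, t: False}
  {r: True, y: True, v: False, t: False}
  {y: True, t: True, v: True, r: False}
  {y: True, t: True, v: False, r: False}
  {y: True, v: True, t: False, r: False}


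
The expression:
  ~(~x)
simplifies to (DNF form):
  x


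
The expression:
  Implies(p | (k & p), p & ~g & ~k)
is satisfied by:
  {g: False, p: False, k: False}
  {k: True, g: False, p: False}
  {g: True, k: False, p: False}
  {k: True, g: True, p: False}
  {p: True, k: False, g: False}
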